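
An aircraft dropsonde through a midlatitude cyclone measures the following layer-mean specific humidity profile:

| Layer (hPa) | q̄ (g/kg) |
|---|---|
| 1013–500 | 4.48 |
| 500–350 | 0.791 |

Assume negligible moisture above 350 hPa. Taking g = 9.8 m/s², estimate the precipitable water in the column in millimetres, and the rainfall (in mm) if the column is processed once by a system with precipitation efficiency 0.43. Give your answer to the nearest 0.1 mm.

Precipitable water is the column-integrated vapour mass per unit area: PW = (1/g) Σ q̄ Δp, with q in kg/kg and Δp in Pa (1 kg/m² of water = 1 mm).
Layer 1013–500 hPa: Δp = 513 hPa = 51300 Pa, q̄ = 0.00448 kg/kg → 0.00448 × 51300 / 9.8 = 23.45 mm
Layer 500–350 hPa: Δp = 150 hPa = 15000 Pa, q̄ = 0.000791 kg/kg → 0.000791 × 15000 / 9.8 = 1.21 mm
PW = 23.45 + 1.21 = 24.66 ≈ 24.7 mm.
Rainfall = ε × PW = 0.43 × 24.7 = 10.6 mm.

PW ≈ 24.7 mm; rainfall ≈ 10.6 mm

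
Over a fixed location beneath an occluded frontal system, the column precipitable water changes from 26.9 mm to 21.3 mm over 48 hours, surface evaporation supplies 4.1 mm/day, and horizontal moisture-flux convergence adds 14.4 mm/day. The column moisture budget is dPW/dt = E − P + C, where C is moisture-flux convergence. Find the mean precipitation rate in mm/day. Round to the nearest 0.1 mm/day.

dPW/dt = (21.3 − 26.9) mm / (48/24 day) = -2.800 mm/day.
P = E + C − dPW/dt = 4.1 + (14.4) − (-2.800) = 21.3 mm/day.

P ≈ 21.3 mm/day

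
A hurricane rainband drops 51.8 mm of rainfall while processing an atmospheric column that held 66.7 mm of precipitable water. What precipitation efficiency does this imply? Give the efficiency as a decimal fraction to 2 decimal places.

ε = rainfall / PW = 51.8 / 66.7 = 0.78.

ε ≈ 0.78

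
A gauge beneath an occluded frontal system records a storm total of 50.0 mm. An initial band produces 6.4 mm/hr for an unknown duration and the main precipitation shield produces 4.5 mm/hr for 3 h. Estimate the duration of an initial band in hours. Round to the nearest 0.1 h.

Known phases: 4.5 × 3 = 13.5 mm.
Remaining depth = 50.0 − 13.5 = 36.5 mm.
Duration = 36.5 / 6.4 = 5.7 h.

duration ≈ 5.7 h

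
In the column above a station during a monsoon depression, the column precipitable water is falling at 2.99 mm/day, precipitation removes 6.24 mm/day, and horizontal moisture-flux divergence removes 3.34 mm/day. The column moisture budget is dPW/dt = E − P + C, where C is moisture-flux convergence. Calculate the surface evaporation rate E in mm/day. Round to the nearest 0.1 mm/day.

E ≈ 6.6 mm/day

dPW/dt = -2.99 mm/day.
E = dPW/dt + P − C = (-2.99) + 6.24 − (-3.34) = 6.6 mm/day.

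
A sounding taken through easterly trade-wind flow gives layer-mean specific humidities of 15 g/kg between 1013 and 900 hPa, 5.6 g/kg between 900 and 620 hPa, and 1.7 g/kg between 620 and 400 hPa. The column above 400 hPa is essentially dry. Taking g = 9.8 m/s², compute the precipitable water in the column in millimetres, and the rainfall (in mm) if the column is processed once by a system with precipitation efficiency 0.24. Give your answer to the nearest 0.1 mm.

PW ≈ 37.1 mm; rainfall ≈ 8.9 mm

Precipitable water is the column-integrated vapour mass per unit area: PW = (1/g) Σ q̄ Δp, with q in kg/kg and Δp in Pa (1 kg/m² of water = 1 mm).
Layer 1013–900 hPa: Δp = 113 hPa = 11300 Pa, q̄ = 0.015 kg/kg → 0.015 × 11300 / 9.8 = 17.30 mm
Layer 900–620 hPa: Δp = 280 hPa = 28000 Pa, q̄ = 0.0056 kg/kg → 0.0056 × 28000 / 9.8 = 16.00 mm
Layer 620–400 hPa: Δp = 220 hPa = 22000 Pa, q̄ = 0.0017 kg/kg → 0.0017 × 22000 / 9.8 = 3.82 mm
PW = 17.30 + 16.00 + 3.82 = 37.12 ≈ 37.1 mm.
Rainfall = ε × PW = 0.24 × 37.1 = 8.9 mm.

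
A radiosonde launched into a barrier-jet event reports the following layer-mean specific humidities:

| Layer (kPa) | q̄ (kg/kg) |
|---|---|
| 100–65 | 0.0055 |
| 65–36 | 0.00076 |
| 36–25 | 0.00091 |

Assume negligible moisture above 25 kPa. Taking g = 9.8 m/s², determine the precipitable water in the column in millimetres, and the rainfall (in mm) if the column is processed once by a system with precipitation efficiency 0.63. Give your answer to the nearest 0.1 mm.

Precipitable water is the column-integrated vapour mass per unit area: PW = (1/g) Σ q̄ Δp, with q in kg/kg and Δp in Pa (1 kg/m² of water = 1 mm).
Layer 100–65 kPa: Δp = 350 hPa = 35000 Pa, q̄ = 0.0055 kg/kg → 0.0055 × 35000 / 9.8 = 19.64 mm
Layer 65–36 kPa: Δp = 290 hPa = 29000 Pa, q̄ = 0.00076 kg/kg → 0.00076 × 29000 / 9.8 = 2.25 mm
Layer 36–25 kPa: Δp = 110 hPa = 11000 Pa, q̄ = 0.00091 kg/kg → 0.00091 × 11000 / 9.8 = 1.02 mm
PW = 19.64 + 2.25 + 1.02 = 22.91 ≈ 22.9 mm.
Rainfall = ε × PW = 0.63 × 22.9 = 14.4 mm.

PW ≈ 22.9 mm; rainfall ≈ 14.4 mm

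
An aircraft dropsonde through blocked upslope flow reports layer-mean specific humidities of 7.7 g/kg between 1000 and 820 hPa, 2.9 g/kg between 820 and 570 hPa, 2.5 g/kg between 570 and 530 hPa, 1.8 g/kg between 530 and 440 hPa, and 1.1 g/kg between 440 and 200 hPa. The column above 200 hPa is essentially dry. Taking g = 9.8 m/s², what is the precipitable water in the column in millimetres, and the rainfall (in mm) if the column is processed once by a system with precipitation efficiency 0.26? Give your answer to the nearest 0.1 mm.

Precipitable water is the column-integrated vapour mass per unit area: PW = (1/g) Σ q̄ Δp, with q in kg/kg and Δp in Pa (1 kg/m² of water = 1 mm).
Layer 1000–820 hPa: Δp = 180 hPa = 18000 Pa, q̄ = 0.0077 kg/kg → 0.0077 × 18000 / 9.8 = 14.14 mm
Layer 820–570 hPa: Δp = 250 hPa = 25000 Pa, q̄ = 0.0029 kg/kg → 0.0029 × 25000 / 9.8 = 7.40 mm
Layer 570–530 hPa: Δp = 40 hPa = 4000 Pa, q̄ = 0.0025 kg/kg → 0.0025 × 4000 / 9.8 = 1.02 mm
Layer 530–440 hPa: Δp = 90 hPa = 9000 Pa, q̄ = 0.0018 kg/kg → 0.0018 × 9000 / 9.8 = 1.65 mm
Layer 440–200 hPa: Δp = 240 hPa = 24000 Pa, q̄ = 0.0011 kg/kg → 0.0011 × 24000 / 9.8 = 2.69 mm
PW = 14.14 + 7.40 + 1.02 + 1.65 + 2.69 = 26.90 ≈ 26.9 mm.
Rainfall = ε × PW = 0.26 × 26.9 = 7.0 mm.

PW ≈ 26.9 mm; rainfall ≈ 7.0 mm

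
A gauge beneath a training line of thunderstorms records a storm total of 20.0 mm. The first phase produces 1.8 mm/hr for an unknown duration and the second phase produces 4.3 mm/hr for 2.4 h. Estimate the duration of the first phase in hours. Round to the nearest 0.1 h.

Known phases: 4.3 × 2.4 = 10.32 mm.
Remaining depth = 20.0 − 10.32 = 9.68 mm.
Duration = 9.68 / 1.8 = 5.4 h.

duration ≈ 5.4 h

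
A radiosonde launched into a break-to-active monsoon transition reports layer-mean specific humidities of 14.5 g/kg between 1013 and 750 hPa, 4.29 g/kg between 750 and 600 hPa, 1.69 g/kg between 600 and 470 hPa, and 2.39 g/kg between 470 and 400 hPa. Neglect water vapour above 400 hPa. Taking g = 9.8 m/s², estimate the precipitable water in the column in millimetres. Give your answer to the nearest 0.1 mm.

Precipitable water is the column-integrated vapour mass per unit area: PW = (1/g) Σ q̄ Δp, with q in kg/kg and Δp in Pa (1 kg/m² of water = 1 mm).
Layer 1013–750 hPa: Δp = 263 hPa = 26300 Pa, q̄ = 0.0145 kg/kg → 0.0145 × 26300 / 9.8 = 38.91 mm
Layer 750–600 hPa: Δp = 150 hPa = 15000 Pa, q̄ = 0.00429 kg/kg → 0.00429 × 15000 / 9.8 = 6.57 mm
Layer 600–470 hPa: Δp = 130 hPa = 13000 Pa, q̄ = 0.00169 kg/kg → 0.00169 × 13000 / 9.8 = 2.24 mm
Layer 470–400 hPa: Δp = 70 hPa = 7000 Pa, q̄ = 0.00239 kg/kg → 0.00239 × 7000 / 9.8 = 1.71 mm
PW = 38.91 + 6.57 + 2.24 + 1.71 = 49.43 ≈ 49.4 mm.

PW ≈ 49.4 mm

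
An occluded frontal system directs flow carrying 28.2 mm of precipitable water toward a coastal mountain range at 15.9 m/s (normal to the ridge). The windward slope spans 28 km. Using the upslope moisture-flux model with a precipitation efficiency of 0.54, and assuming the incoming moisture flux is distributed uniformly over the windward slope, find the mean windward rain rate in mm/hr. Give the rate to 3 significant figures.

R ≈ 31.1 mm/hr

Incoming column moisture flux per unit ridge length: F = V × PW = 15.9 × 28.2 = 448.38 mm·m/s.
Spread over the 28 km slope with efficiency ε = 0.54: R = ε·F/W = 0.54 × 448.38 / 28000 m = 8.647e-03 mm/s.
R = 8.647e-03 × 3600 = 31.1 mm/hr.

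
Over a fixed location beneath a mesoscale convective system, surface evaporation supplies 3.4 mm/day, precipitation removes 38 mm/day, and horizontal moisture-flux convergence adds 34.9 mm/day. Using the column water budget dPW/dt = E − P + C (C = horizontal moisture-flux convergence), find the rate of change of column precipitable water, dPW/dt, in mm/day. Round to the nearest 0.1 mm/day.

dPW/dt = E − P + C = 3.4 − 38 + (34.9) = 0.3 mm/day.

dPW/dt ≈ 0.3 mm/day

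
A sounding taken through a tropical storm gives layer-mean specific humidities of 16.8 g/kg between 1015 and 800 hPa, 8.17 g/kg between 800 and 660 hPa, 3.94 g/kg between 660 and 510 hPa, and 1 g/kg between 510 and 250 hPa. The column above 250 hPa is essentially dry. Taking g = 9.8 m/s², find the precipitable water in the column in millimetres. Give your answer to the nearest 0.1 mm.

PW ≈ 57.2 mm

Precipitable water is the column-integrated vapour mass per unit area: PW = (1/g) Σ q̄ Δp, with q in kg/kg and Δp in Pa (1 kg/m² of water = 1 mm).
Layer 1015–800 hPa: Δp = 215 hPa = 21500 Pa, q̄ = 0.0168 kg/kg → 0.0168 × 21500 / 9.8 = 36.86 mm
Layer 800–660 hPa: Δp = 140 hPa = 14000 Pa, q̄ = 0.00817 kg/kg → 0.00817 × 14000 / 9.8 = 11.67 mm
Layer 660–510 hPa: Δp = 150 hPa = 15000 Pa, q̄ = 0.00394 kg/kg → 0.00394 × 15000 / 9.8 = 6.03 mm
Layer 510–250 hPa: Δp = 260 hPa = 26000 Pa, q̄ = 0.001 kg/kg → 0.001 × 26000 / 9.8 = 2.65 mm
PW = 36.86 + 11.67 + 6.03 + 2.65 = 57.21 ≈ 57.2 mm.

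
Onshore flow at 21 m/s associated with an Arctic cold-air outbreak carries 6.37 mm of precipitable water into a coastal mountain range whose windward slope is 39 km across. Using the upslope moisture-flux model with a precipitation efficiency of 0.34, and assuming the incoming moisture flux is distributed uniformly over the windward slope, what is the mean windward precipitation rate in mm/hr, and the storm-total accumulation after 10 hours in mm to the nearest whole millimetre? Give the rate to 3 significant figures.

Incoming column moisture flux per unit ridge length: F = V × PW = 21 × 6.37 = 133.77 mm·m/s.
Spread over the 39 km slope with efficiency ε = 0.34: R = ε·F/W = 0.34 × 133.77 / 39000 m = 1.166e-03 mm/s.
R = 1.166e-03 × 3600 = 4.20 mm/hr.
Over 10 h: total = 4.20 × 10 = 42 mm.

R ≈ 4.20 mm/hr; total ≈ 42 mm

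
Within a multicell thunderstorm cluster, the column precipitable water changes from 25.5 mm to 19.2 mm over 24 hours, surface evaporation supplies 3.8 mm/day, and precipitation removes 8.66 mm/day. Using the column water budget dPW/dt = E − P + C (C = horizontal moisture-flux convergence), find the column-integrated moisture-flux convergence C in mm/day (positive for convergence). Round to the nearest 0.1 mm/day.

dPW/dt = (19.2 − 25.5) mm / (24/24 day) = -6.300 mm/day.
C = dPW/dt − E + P = (-6.300) − 3.8 + 8.66 = -1.4 mm/day.

C ≈ -1.4 mm/day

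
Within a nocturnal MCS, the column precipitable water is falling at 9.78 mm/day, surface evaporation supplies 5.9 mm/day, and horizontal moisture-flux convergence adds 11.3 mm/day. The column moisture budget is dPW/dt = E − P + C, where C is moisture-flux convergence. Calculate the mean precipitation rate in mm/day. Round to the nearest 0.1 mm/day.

P ≈ 27.0 mm/day

dPW/dt = -9.78 mm/day.
P = E + C − dPW/dt = 5.9 + (11.3) − (-9.78) = 27.0 mm/day.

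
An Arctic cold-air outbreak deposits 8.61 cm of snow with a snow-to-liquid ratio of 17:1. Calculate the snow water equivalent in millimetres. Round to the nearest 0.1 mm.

SWE ≈ 5.1 mm

SWE = snow depth / ratio = 8.61 cm / 17 = 0.506 cm = 5.1 mm.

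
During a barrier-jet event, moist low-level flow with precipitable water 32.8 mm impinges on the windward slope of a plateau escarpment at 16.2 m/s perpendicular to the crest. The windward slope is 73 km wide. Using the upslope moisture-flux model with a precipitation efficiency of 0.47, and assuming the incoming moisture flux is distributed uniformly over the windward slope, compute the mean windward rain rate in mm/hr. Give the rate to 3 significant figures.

R ≈ 12.3 mm/hr

Incoming column moisture flux per unit ridge length: F = V × PW = 16.2 × 32.8 = 531.36 mm·m/s.
Spread over the 73 km slope with efficiency ε = 0.47: R = ε·F/W = 0.47 × 531.36 / 73000 m = 3.421e-03 mm/s.
R = 3.421e-03 × 3600 = 12.3 mm/hr.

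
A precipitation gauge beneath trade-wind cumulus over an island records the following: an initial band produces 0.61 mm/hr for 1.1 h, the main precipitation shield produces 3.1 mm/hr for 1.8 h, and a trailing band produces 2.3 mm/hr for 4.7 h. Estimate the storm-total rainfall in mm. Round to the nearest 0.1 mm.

total ≈ 17.1 mm

Total = Σ Rᵢ Δtᵢ = 0.61 × 1.1 + 3.1 × 1.8 + 2.3 × 4.7
      = 0.671 + 5.58 + 10.81 = 17.1 mm.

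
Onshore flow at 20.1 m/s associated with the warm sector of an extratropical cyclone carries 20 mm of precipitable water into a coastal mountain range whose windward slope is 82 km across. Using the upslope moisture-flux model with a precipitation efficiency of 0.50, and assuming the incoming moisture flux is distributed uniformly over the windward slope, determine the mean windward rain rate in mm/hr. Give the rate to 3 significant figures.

R ≈ 8.82 mm/hr

Incoming column moisture flux per unit ridge length: F = V × PW = 20.1 × 20 = 402 mm·m/s.
Spread over the 82 km slope with efficiency ε = 0.50: R = ε·F/W = 0.50 × 402 / 82000 m = 2.451e-03 mm/s.
R = 2.451e-03 × 3600 = 8.82 mm/hr.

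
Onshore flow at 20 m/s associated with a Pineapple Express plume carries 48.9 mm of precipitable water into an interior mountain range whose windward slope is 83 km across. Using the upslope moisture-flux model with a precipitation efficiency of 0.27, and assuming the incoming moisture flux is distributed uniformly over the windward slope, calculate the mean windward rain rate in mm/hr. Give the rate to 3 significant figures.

Incoming column moisture flux per unit ridge length: F = V × PW = 20 × 48.9 = 978 mm·m/s.
Spread over the 83 km slope with efficiency ε = 0.27: R = ε·F/W = 0.27 × 978 / 83000 m = 3.181e-03 mm/s.
R = 3.181e-03 × 3600 = 11.5 mm/hr.

R ≈ 11.5 mm/hr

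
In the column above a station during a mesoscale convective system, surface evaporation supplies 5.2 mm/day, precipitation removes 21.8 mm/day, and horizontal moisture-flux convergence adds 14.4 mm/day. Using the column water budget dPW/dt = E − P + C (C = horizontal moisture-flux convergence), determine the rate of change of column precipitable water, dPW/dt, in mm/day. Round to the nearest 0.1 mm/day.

dPW/dt = E − P + C = 5.2 − 21.8 + (14.4) = -2.2 mm/day.

dPW/dt ≈ -2.2 mm/day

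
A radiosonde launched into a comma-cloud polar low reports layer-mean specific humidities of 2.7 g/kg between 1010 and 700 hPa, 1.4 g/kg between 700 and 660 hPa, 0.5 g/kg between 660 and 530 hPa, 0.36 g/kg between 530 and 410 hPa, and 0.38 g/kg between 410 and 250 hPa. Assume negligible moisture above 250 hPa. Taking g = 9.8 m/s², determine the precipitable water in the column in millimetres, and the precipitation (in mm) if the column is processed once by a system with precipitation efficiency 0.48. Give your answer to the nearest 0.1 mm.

PW ≈ 10.8 mm; precipitation ≈ 5.2 mm

Precipitable water is the column-integrated vapour mass per unit area: PW = (1/g) Σ q̄ Δp, with q in kg/kg and Δp in Pa (1 kg/m² of water = 1 mm).
Layer 1010–700 hPa: Δp = 310 hPa = 31000 Pa, q̄ = 0.0027 kg/kg → 0.0027 × 31000 / 9.8 = 8.54 mm
Layer 700–660 hPa: Δp = 40 hPa = 4000 Pa, q̄ = 0.0014 kg/kg → 0.0014 × 4000 / 9.8 = 0.57 mm
Layer 660–530 hPa: Δp = 130 hPa = 13000 Pa, q̄ = 0.0005 kg/kg → 0.0005 × 13000 / 9.8 = 0.66 mm
Layer 530–410 hPa: Δp = 120 hPa = 12000 Pa, q̄ = 0.00036 kg/kg → 0.00036 × 12000 / 9.8 = 0.44 mm
Layer 410–250 hPa: Δp = 160 hPa = 16000 Pa, q̄ = 0.00038 kg/kg → 0.00038 × 16000 / 9.8 = 0.62 mm
PW = 8.54 + 0.57 + 0.66 + 0.44 + 0.62 = 10.83 ≈ 10.8 mm.
Precipitation = ε × PW = 0.48 × 10.8 = 5.2 mm.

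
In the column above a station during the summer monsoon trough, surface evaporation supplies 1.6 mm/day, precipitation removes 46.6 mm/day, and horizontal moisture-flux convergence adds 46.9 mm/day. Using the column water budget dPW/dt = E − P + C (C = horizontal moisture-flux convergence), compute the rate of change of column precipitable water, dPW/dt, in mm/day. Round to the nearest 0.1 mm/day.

dPW/dt = E − P + C = 1.6 − 46.6 + (46.9) = 1.9 mm/day.

dPW/dt ≈ 1.9 mm/day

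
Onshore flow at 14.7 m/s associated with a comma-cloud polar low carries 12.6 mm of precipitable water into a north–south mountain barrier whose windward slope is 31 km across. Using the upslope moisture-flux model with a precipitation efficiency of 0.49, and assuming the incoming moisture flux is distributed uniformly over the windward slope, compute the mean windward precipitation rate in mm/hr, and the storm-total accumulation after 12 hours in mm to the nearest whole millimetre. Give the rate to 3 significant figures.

Incoming column moisture flux per unit ridge length: F = V × PW = 14.7 × 12.6 = 185.22 mm·m/s.
Spread over the 31 km slope with efficiency ε = 0.49: R = ε·F/W = 0.49 × 185.22 / 31000 m = 2.928e-03 mm/s.
R = 2.928e-03 × 3600 = 10.5 mm/hr.
Over 12 h: total = 10.5 × 12 = 126 mm.

R ≈ 10.5 mm/hr; total ≈ 126 mm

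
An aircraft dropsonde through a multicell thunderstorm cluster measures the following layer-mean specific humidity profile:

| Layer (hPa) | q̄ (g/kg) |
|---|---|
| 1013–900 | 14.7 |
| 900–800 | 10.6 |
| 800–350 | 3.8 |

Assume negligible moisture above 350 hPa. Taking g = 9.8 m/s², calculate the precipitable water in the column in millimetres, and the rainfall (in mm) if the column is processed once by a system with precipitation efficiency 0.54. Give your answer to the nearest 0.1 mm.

PW ≈ 45.2 mm; rainfall ≈ 24.4 mm

Precipitable water is the column-integrated vapour mass per unit area: PW = (1/g) Σ q̄ Δp, with q in kg/kg and Δp in Pa (1 kg/m² of water = 1 mm).
Layer 1013–900 hPa: Δp = 113 hPa = 11300 Pa, q̄ = 0.0147 kg/kg → 0.0147 × 11300 / 9.8 = 16.95 mm
Layer 900–800 hPa: Δp = 100 hPa = 10000 Pa, q̄ = 0.0106 kg/kg → 0.0106 × 10000 / 9.8 = 10.82 mm
Layer 800–350 hPa: Δp = 450 hPa = 45000 Pa, q̄ = 0.0038 kg/kg → 0.0038 × 45000 / 9.8 = 17.45 mm
PW = 16.95 + 10.82 + 17.45 = 45.22 ≈ 45.2 mm.
Rainfall = ε × PW = 0.54 × 45.2 = 24.4 mm.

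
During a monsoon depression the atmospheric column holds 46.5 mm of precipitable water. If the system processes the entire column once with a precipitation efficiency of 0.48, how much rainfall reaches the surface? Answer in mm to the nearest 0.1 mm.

rainfall ≈ 22.3 mm

Rainfall = ε × PW = 0.48 × 46.5 = 22.3 mm.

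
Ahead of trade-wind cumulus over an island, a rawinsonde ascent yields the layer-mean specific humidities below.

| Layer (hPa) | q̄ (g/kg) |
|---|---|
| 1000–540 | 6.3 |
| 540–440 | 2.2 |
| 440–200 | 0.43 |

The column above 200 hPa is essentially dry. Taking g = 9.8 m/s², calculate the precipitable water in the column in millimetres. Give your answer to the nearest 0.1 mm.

Precipitable water is the column-integrated vapour mass per unit area: PW = (1/g) Σ q̄ Δp, with q in kg/kg and Δp in Pa (1 kg/m² of water = 1 mm).
Layer 1000–540 hPa: Δp = 460 hPa = 46000 Pa, q̄ = 0.0063 kg/kg → 0.0063 × 46000 / 9.8 = 29.57 mm
Layer 540–440 hPa: Δp = 100 hPa = 10000 Pa, q̄ = 0.0022 kg/kg → 0.0022 × 10000 / 9.8 = 2.24 mm
Layer 440–200 hPa: Δp = 240 hPa = 24000 Pa, q̄ = 0.00043 kg/kg → 0.00043 × 24000 / 9.8 = 1.05 mm
PW = 29.57 + 2.24 + 1.05 = 32.86 ≈ 32.9 mm.

PW ≈ 32.9 mm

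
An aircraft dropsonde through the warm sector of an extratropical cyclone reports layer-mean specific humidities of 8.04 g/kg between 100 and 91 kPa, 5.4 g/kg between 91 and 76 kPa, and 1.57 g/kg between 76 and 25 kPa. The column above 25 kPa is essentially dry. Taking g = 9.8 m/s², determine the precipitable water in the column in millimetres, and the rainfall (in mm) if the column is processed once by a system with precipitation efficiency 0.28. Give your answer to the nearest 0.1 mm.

Precipitable water is the column-integrated vapour mass per unit area: PW = (1/g) Σ q̄ Δp, with q in kg/kg and Δp in Pa (1 kg/m² of water = 1 mm).
Layer 100–91 kPa: Δp = 90 hPa = 9000 Pa, q̄ = 0.00804 kg/kg → 0.00804 × 9000 / 9.8 = 7.38 mm
Layer 91–76 kPa: Δp = 150 hPa = 15000 Pa, q̄ = 0.0054 kg/kg → 0.0054 × 15000 / 9.8 = 8.27 mm
Layer 76–25 kPa: Δp = 510 hPa = 51000 Pa, q̄ = 0.00157 kg/kg → 0.00157 × 51000 / 9.8 = 8.17 mm
PW = 7.38 + 8.27 + 8.17 = 23.82 ≈ 23.8 mm.
Rainfall = ε × PW = 0.28 × 23.8 = 6.7 mm.

PW ≈ 23.8 mm; rainfall ≈ 6.7 mm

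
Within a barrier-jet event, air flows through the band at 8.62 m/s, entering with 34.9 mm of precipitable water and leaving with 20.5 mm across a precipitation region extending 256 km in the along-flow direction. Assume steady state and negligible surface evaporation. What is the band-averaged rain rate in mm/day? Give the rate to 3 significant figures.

R ≈ 41.9 mm/day

Column moisture flux per unit crosswind length is F = V × PW.
Inflow: F_in = 8.62 × 34.9 = 300.838 mm·m/s
Outflow: F_out = 8.62 × 20.5 = 176.71 mm·m/s
Steady-state rate R = (F_in − F_out)/L = (300.838 − 176.71) / 256000 m = 4.849e-04 mm/s.
R = 4.849e-04 × 3600 × 24 = 41.9 mm/day.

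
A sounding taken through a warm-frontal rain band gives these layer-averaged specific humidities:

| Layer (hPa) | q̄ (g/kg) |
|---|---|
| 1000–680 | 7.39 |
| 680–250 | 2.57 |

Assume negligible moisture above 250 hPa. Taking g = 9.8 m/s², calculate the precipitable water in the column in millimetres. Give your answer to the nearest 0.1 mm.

Precipitable water is the column-integrated vapour mass per unit area: PW = (1/g) Σ q̄ Δp, with q in kg/kg and Δp in Pa (1 kg/m² of water = 1 mm).
Layer 1000–680 hPa: Δp = 320 hPa = 32000 Pa, q̄ = 0.00739 kg/kg → 0.00739 × 32000 / 9.8 = 24.13 mm
Layer 680–250 hPa: Δp = 430 hPa = 43000 Pa, q̄ = 0.00257 kg/kg → 0.00257 × 43000 / 9.8 = 11.28 mm
PW = 24.13 + 11.28 = 35.41 ≈ 35.4 mm.

PW ≈ 35.4 mm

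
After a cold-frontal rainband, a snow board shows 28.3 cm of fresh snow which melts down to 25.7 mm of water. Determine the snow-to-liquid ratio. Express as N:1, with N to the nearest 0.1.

Ratio = snow depth / SWE = 283 mm / 25.7 mm = 11.0, i.e. 11.0:1.

ratio ≈ 11.0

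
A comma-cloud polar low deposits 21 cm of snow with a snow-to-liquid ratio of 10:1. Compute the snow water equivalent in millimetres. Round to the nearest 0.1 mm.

SWE = snow depth / ratio = 21 cm / 10 = 2.100 cm = 21.0 mm.

SWE ≈ 21.0 mm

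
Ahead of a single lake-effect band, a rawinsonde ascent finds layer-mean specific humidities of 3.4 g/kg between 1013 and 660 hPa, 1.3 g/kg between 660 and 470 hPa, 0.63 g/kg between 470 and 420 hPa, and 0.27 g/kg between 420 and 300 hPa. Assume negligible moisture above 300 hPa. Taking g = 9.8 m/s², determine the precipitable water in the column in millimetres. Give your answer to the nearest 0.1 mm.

Precipitable water is the column-integrated vapour mass per unit area: PW = (1/g) Σ q̄ Δp, with q in kg/kg and Δp in Pa (1 kg/m² of water = 1 mm).
Layer 1013–660 hPa: Δp = 353 hPa = 35300 Pa, q̄ = 0.0034 kg/kg → 0.0034 × 35300 / 9.8 = 12.25 mm
Layer 660–470 hPa: Δp = 190 hPa = 19000 Pa, q̄ = 0.0013 kg/kg → 0.0013 × 19000 / 9.8 = 2.52 mm
Layer 470–420 hPa: Δp = 50 hPa = 5000 Pa, q̄ = 0.00063 kg/kg → 0.00063 × 5000 / 9.8 = 0.32 mm
Layer 420–300 hPa: Δp = 120 hPa = 12000 Pa, q̄ = 0.00027 kg/kg → 0.00027 × 12000 / 9.8 = 0.33 mm
PW = 12.25 + 2.52 + 0.32 + 0.33 = 15.42 ≈ 15.4 mm.

PW ≈ 15.4 mm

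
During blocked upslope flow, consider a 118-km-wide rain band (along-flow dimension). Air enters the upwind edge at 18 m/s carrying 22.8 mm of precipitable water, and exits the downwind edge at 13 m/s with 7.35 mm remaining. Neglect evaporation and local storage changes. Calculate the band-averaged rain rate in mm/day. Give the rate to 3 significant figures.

Column moisture flux per unit crosswind length is F = V × PW.
Inflow: F_in = 18 × 22.8 = 410.4 mm·m/s
Outflow: F_out = 13 × 7.35 = 95.55 mm·m/s
Steady-state rate R = (F_in − F_out)/L = (410.4 − 95.55) / 118000 m = 2.668e-03 mm/s.
R = 2.668e-03 × 3600 × 24 = 231 mm/day.

R ≈ 231 mm/day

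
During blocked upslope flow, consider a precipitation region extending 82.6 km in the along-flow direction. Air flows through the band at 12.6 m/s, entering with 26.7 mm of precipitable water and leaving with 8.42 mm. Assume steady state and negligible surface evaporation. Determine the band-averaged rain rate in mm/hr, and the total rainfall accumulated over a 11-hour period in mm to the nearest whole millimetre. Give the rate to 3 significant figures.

Column moisture flux per unit crosswind length is F = V × PW.
Inflow: F_in = 12.6 × 26.7 = 336.42 mm·m/s
Outflow: F_out = 12.6 × 8.42 = 106.092 mm·m/s
Steady-state rate R = (F_in − F_out)/L = (336.42 − 106.092) / 82600 m = 2.788e-03 mm/s.
R = 2.788e-03 × 3600 = 10.0 mm/hr.
Over 11 h: total = 10.0 × 11 = 110 mm.

R ≈ 10.0 mm/hr; total ≈ 110 mm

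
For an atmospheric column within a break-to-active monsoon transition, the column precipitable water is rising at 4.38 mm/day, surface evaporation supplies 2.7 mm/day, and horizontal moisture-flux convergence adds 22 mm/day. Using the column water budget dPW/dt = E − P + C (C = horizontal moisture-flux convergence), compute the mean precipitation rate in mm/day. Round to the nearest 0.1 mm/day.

P ≈ 20.3 mm/day

dPW/dt = +4.38 mm/day.
P = E + C − dPW/dt = 2.7 + (22) − (+4.38) = 20.3 mm/day.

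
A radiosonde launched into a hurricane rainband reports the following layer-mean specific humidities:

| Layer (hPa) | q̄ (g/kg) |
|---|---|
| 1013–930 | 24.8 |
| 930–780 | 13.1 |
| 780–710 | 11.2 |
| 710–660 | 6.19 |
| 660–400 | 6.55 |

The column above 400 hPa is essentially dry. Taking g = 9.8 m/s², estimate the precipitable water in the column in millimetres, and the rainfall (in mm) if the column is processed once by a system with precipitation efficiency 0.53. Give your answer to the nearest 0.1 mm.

Precipitable water is the column-integrated vapour mass per unit area: PW = (1/g) Σ q̄ Δp, with q in kg/kg and Δp in Pa (1 kg/m² of water = 1 mm).
Layer 1013–930 hPa: Δp = 83 hPa = 8300 Pa, q̄ = 0.0248 kg/kg → 0.0248 × 8300 / 9.8 = 21.00 mm
Layer 930–780 hPa: Δp = 150 hPa = 15000 Pa, q̄ = 0.0131 kg/kg → 0.0131 × 15000 / 9.8 = 20.05 mm
Layer 780–710 hPa: Δp = 70 hPa = 7000 Pa, q̄ = 0.0112 kg/kg → 0.0112 × 7000 / 9.8 = 8.00 mm
Layer 710–660 hPa: Δp = 50 hPa = 5000 Pa, q̄ = 0.00619 kg/kg → 0.00619 × 5000 / 9.8 = 3.16 mm
Layer 660–400 hPa: Δp = 260 hPa = 26000 Pa, q̄ = 0.00655 kg/kg → 0.00655 × 26000 / 9.8 = 17.38 mm
PW = 21.00 + 20.05 + 8.00 + 3.16 + 17.38 = 69.59 ≈ 69.6 mm.
Rainfall = ε × PW = 0.53 × 69.6 = 36.9 mm.

PW ≈ 69.6 mm; rainfall ≈ 36.9 mm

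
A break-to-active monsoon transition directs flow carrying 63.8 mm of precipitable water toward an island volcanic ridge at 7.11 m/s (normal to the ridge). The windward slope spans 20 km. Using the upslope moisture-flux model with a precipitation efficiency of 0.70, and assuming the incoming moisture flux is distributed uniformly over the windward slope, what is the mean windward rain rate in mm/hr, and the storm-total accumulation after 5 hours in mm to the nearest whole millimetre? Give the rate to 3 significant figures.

Incoming column moisture flux per unit ridge length: F = V × PW = 7.11 × 63.8 = 453.618 mm·m/s.
Spread over the 20 km slope with efficiency ε = 0.70: R = ε·F/W = 0.70 × 453.618 / 20000 m = 1.588e-02 mm/s.
R = 1.588e-02 × 3600 = 57.2 mm/hr.
Over 5 h: total = 57.2 × 5 = 286 mm.

R ≈ 57.2 mm/hr; total ≈ 286 mm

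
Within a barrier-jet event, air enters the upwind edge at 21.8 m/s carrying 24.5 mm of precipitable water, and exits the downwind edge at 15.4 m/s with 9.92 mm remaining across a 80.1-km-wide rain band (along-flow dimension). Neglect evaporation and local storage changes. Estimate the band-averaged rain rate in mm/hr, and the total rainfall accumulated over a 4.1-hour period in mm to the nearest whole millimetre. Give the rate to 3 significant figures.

R ≈ 17.1 mm/hr; total ≈ 70 mm

Column moisture flux per unit crosswind length is F = V × PW.
Inflow: F_in = 21.8 × 24.5 = 534.1 mm·m/s
Outflow: F_out = 15.4 × 9.92 = 152.768 mm·m/s
Steady-state rate R = (F_in − F_out)/L = (534.1 − 152.768) / 80100 m = 4.761e-03 mm/s.
R = 4.761e-03 × 3600 = 17.1 mm/hr.
Over 4.1 h: total = 17.1 × 4.1 = 70.11 ≈ 70 mm.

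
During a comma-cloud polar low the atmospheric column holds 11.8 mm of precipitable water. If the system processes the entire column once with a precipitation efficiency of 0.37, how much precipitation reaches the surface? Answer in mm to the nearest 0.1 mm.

Precipitation = ε × PW = 0.37 × 11.8 = 4.4 mm.

precipitation ≈ 4.4 mm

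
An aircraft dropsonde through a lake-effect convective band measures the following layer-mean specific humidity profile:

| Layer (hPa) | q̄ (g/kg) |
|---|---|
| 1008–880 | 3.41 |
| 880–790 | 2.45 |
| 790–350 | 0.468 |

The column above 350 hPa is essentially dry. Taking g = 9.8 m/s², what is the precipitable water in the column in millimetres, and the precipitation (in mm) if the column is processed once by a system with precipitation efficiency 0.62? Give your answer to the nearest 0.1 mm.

PW ≈ 8.8 mm; precipitation ≈ 5.5 mm

Precipitable water is the column-integrated vapour mass per unit area: PW = (1/g) Σ q̄ Δp, with q in kg/kg and Δp in Pa (1 kg/m² of water = 1 mm).
Layer 1008–880 hPa: Δp = 128 hPa = 12800 Pa, q̄ = 0.00341 kg/kg → 0.00341 × 12800 / 9.8 = 4.45 mm
Layer 880–790 hPa: Δp = 90 hPa = 9000 Pa, q̄ = 0.00245 kg/kg → 0.00245 × 9000 / 9.8 = 2.25 mm
Layer 790–350 hPa: Δp = 440 hPa = 44000 Pa, q̄ = 0.000468 kg/kg → 0.000468 × 44000 / 9.8 = 2.10 mm
PW = 4.45 + 2.25 + 2.10 = 8.80 ≈ 8.8 mm.
Precipitation = ε × PW = 0.62 × 8.8 = 5.5 mm.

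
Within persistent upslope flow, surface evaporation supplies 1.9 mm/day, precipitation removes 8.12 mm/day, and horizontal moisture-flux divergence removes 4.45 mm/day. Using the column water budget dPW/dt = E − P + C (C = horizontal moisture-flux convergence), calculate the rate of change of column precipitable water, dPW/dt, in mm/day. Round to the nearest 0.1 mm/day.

dPW/dt ≈ -10.7 mm/day

dPW/dt = E − P + C = 1.9 − 8.12 + (-4.45) = -10.7 mm/day.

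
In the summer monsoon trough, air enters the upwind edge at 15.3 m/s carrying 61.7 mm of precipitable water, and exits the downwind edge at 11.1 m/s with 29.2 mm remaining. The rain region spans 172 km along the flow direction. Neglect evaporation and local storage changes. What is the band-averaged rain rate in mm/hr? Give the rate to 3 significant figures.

Column moisture flux per unit crosswind length is F = V × PW.
Inflow: F_in = 15.3 × 61.7 = 944.01 mm·m/s
Outflow: F_out = 11.1 × 29.2 = 324.12 mm·m/s
Steady-state rate R = (F_in − F_out)/L = (944.01 − 324.12) / 172000 m = 3.604e-03 mm/s.
R = 3.604e-03 × 3600 = 13.0 mm/hr.

R ≈ 13.0 mm/hr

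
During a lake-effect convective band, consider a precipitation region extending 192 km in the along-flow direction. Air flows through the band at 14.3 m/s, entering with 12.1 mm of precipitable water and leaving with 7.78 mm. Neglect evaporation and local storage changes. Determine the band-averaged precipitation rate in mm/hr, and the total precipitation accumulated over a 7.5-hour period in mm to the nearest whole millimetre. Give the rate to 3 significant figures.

Column moisture flux per unit crosswind length is F = V × PW.
Inflow: F_in = 14.3 × 12.1 = 173.03 mm·m/s
Outflow: F_out = 14.3 × 7.78 = 111.254 mm·m/s
Steady-state rate R = (F_in − F_out)/L = (173.03 − 111.254) / 192000 m = 3.217e-04 mm/s.
R = 3.217e-04 × 3600 = 1.16 mm/hr.
Over 7.5 h: total = 1.16 × 7.5 = 8.7 ≈ 9 mm.

R ≈ 1.16 mm/hr; total ≈ 9 mm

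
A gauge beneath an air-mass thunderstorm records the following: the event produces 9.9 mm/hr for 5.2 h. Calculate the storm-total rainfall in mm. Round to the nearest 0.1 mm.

total ≈ 51.5 mm

Total = Σ Rᵢ Δtᵢ = 9.9 × 5.2
      = 51.48 = 51.5 mm.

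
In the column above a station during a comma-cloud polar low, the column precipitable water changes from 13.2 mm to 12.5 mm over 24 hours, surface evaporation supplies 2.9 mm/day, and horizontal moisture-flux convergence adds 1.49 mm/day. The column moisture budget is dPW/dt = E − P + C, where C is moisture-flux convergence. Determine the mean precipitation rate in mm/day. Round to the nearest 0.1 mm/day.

P ≈ 5.1 mm/day

dPW/dt = (12.5 − 13.2) mm / (24/24 day) = -0.700 mm/day.
P = E + C − dPW/dt = 2.9 + (1.49) − (-0.700) = 5.1 mm/day.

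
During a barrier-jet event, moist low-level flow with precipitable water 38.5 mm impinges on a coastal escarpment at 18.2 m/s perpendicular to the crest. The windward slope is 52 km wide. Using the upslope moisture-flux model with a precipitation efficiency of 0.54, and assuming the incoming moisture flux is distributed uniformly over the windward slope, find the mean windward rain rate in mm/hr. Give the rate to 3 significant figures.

R ≈ 26.2 mm/hr

Incoming column moisture flux per unit ridge length: F = V × PW = 18.2 × 38.5 = 700.7 mm·m/s.
Spread over the 52 km slope with efficiency ε = 0.54: R = ε·F/W = 0.54 × 700.7 / 52000 m = 7.276e-03 mm/s.
R = 7.276e-03 × 3600 = 26.2 mm/hr.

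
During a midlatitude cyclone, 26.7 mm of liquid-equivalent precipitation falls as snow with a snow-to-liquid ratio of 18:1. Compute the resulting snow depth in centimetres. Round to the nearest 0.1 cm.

snow depth ≈ 48.1 cm

Snow depth = liquid × ratio = 26.7 mm × 18 = 480.6 mm = 48.1 cm.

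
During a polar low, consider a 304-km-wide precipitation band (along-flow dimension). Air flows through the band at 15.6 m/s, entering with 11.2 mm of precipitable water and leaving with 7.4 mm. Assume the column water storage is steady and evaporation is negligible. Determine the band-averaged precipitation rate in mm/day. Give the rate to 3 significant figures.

R ≈ 16.8 mm/day

Column moisture flux per unit crosswind length is F = V × PW.
Inflow: F_in = 15.6 × 11.2 = 174.72 mm·m/s
Outflow: F_out = 15.6 × 7.4 = 115.44 mm·m/s
Steady-state rate R = (F_in − F_out)/L = (174.72 − 115.44) / 304000 m = 1.950e-04 mm/s.
R = 1.950e-04 × 3600 × 24 = 16.8 mm/day.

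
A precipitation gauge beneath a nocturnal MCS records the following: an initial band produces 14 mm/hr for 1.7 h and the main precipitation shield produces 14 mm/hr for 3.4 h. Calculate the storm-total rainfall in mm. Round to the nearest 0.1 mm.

total ≈ 71.4 mm

Total = Σ Rᵢ Δtᵢ = 14 × 1.7 + 14 × 3.4
      = 23.8 + 47.6 = 71.4 mm.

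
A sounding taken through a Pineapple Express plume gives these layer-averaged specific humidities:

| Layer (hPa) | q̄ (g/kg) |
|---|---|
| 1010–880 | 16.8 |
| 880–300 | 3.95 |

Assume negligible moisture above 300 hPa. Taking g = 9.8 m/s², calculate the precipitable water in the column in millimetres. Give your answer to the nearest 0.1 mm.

Precipitable water is the column-integrated vapour mass per unit area: PW = (1/g) Σ q̄ Δp, with q in kg/kg and Δp in Pa (1 kg/m² of water = 1 mm).
Layer 1010–880 hPa: Δp = 130 hPa = 13000 Pa, q̄ = 0.0168 kg/kg → 0.0168 × 13000 / 9.8 = 22.29 mm
Layer 880–300 hPa: Δp = 580 hPa = 58000 Pa, q̄ = 0.00395 kg/kg → 0.00395 × 58000 / 9.8 = 23.38 mm
PW = 22.29 + 23.38 = 45.67 ≈ 45.7 mm.

PW ≈ 45.7 mm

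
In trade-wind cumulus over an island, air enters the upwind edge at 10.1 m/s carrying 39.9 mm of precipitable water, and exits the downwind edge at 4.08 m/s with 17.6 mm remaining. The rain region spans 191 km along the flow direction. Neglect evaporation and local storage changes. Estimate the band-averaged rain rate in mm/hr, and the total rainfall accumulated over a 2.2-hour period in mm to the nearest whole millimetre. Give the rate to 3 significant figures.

R ≈ 6.24 mm/hr; total ≈ 14 mm

Column moisture flux per unit crosswind length is F = V × PW.
Inflow: F_in = 10.1 × 39.9 = 402.99 mm·m/s
Outflow: F_out = 4.08 × 17.6 = 71.808 mm·m/s
Steady-state rate R = (F_in − F_out)/L = (402.99 − 71.808) / 191000 m = 1.734e-03 mm/s.
R = 1.734e-03 × 3600 = 6.24 mm/hr.
Over 2.2 h: total = 6.24 × 2.2 = 13.728 ≈ 14 mm.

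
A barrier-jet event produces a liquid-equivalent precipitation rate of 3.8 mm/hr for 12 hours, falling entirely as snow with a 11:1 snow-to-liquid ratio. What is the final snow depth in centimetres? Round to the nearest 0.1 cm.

snow depth ≈ 50.2 cm

Liquid-equivalent depth = 3.8 × 12 = 45.6 mm.
Snow depth = 45.6 mm × 11 = 501.6 mm = 50.2 cm.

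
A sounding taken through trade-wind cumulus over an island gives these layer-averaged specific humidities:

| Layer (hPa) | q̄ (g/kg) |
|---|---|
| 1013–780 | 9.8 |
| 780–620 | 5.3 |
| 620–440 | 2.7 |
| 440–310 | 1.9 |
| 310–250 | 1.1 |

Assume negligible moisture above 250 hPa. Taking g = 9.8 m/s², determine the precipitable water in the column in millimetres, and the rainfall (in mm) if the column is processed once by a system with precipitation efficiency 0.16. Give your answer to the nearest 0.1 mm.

PW ≈ 40.1 mm; rainfall ≈ 6.4 mm

Precipitable water is the column-integrated vapour mass per unit area: PW = (1/g) Σ q̄ Δp, with q in kg/kg and Δp in Pa (1 kg/m² of water = 1 mm).
Layer 1013–780 hPa: Δp = 233 hPa = 23300 Pa, q̄ = 0.0098 kg/kg → 0.0098 × 23300 / 9.8 = 23.30 mm
Layer 780–620 hPa: Δp = 160 hPa = 16000 Pa, q̄ = 0.0053 kg/kg → 0.0053 × 16000 / 9.8 = 8.65 mm
Layer 620–440 hPa: Δp = 180 hPa = 18000 Pa, q̄ = 0.0027 kg/kg → 0.0027 × 18000 / 9.8 = 4.96 mm
Layer 440–310 hPa: Δp = 130 hPa = 13000 Pa, q̄ = 0.0019 kg/kg → 0.0019 × 13000 / 9.8 = 2.52 mm
Layer 310–250 hPa: Δp = 60 hPa = 6000 Pa, q̄ = 0.0011 kg/kg → 0.0011 × 6000 / 9.8 = 0.67 mm
PW = 23.30 + 8.65 + 4.96 + 2.52 + 0.67 = 40.10 ≈ 40.1 mm.
Rainfall = ε × PW = 0.16 × 40.1 = 6.4 mm.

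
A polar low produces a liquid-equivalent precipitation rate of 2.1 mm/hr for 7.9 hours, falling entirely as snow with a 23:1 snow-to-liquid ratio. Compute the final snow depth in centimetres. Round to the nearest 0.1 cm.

snow depth ≈ 38.2 cm

Liquid-equivalent depth = 2.1 × 7.9 = 16.59 mm.
Snow depth = 16.59 mm × 23 = 381.57 mm = 38.2 cm.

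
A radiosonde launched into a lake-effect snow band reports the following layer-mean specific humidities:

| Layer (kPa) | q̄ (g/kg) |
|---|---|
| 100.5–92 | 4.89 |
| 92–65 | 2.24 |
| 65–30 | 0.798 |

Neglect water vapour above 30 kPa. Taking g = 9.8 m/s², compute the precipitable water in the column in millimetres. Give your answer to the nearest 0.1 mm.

PW ≈ 13.3 mm

Precipitable water is the column-integrated vapour mass per unit area: PW = (1/g) Σ q̄ Δp, with q in kg/kg and Δp in Pa (1 kg/m² of water = 1 mm).
Layer 100.5–92 kPa: Δp = 85 hPa = 8500 Pa, q̄ = 0.00489 kg/kg → 0.00489 × 8500 / 9.8 = 4.24 mm
Layer 92–65 kPa: Δp = 270 hPa = 27000 Pa, q̄ = 0.00224 kg/kg → 0.00224 × 27000 / 9.8 = 6.17 mm
Layer 65–30 kPa: Δp = 350 hPa = 35000 Pa, q̄ = 0.000798 kg/kg → 0.000798 × 35000 / 9.8 = 2.85 mm
PW = 4.24 + 6.17 + 2.85 = 13.26 ≈ 13.3 mm.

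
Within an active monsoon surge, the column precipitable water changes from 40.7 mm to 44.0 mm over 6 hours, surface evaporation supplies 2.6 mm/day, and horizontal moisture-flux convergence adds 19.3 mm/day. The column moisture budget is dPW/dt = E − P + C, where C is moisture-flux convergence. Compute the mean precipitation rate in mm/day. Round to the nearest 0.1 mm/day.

P ≈ 8.7 mm/day

dPW/dt = (44.0 − 40.7) mm / (6/24 day) = +13.200 mm/day.
P = E + C − dPW/dt = 2.6 + (19.3) − (+13.200) = 8.7 mm/day.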